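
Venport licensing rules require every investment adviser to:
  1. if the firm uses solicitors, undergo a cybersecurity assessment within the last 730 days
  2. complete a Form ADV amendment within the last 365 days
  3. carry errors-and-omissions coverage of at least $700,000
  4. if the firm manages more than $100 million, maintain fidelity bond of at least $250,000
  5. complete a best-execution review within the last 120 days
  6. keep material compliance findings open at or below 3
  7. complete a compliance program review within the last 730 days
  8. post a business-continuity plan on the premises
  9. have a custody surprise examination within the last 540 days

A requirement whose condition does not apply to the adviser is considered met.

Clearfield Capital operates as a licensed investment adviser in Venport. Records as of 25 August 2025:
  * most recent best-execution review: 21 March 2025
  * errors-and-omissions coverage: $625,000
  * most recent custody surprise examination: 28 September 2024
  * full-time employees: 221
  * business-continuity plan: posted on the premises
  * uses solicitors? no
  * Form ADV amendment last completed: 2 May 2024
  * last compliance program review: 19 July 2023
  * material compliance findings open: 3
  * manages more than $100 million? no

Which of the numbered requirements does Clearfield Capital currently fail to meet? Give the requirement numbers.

2, 3, 5, 7

1. condition 'uses solicitors' does not hold → requirement n/a → met
2. Form ADV amendment 480 days ago vs limit 365 → not met
3. errors-and-omissions coverage $625,000 < $700,000 → not met
4. condition 'manages more than $100 million' does not hold → requirement n/a → met
5. best-execution review 157 days ago vs limit 120 → not met
6. material compliance findings open 3 ≤ 3 → met
7. compliance program review 768 days ago vs limit 730 → not met
8. business-continuity plan present → met
9. custody surprise examination 331 days ago vs limit 540 → met
Not met: 2, 3, 5, 7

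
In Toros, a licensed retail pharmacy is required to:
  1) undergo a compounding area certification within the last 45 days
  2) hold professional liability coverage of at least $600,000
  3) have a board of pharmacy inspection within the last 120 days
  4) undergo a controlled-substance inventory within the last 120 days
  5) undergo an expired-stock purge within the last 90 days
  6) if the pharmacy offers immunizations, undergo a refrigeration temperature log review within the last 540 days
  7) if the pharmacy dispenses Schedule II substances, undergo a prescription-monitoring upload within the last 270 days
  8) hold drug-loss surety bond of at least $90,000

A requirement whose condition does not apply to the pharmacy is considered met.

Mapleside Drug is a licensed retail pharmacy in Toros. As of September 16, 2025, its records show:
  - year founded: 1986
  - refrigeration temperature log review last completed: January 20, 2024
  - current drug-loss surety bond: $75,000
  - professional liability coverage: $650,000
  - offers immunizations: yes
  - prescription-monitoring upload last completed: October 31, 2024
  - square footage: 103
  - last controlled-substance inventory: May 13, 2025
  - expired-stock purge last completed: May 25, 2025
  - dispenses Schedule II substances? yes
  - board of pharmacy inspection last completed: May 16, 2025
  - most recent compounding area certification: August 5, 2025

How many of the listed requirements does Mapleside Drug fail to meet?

1. compounding area certification 42 days ago vs limit 45 → met
2. professional liability coverage $650,000 ≥ $600,000 → met
3. board of pharmacy inspection 123 days ago vs limit 120 → not met
4. controlled-substance inventory 126 days ago vs limit 120 → not met
5. expired-stock purge 114 days ago vs limit 90 → not met
6. condition 'offers immunizations' holds; refrigeration temperature log review 605 days ago vs limit 540 → not met
7. condition 'dispenses Schedule II substances' holds; prescription-monitoring upload 320 days ago vs limit 270 → not met
8. drug-loss surety bond $75,000 < $90,000 → not met
Not met: 6 of 8

6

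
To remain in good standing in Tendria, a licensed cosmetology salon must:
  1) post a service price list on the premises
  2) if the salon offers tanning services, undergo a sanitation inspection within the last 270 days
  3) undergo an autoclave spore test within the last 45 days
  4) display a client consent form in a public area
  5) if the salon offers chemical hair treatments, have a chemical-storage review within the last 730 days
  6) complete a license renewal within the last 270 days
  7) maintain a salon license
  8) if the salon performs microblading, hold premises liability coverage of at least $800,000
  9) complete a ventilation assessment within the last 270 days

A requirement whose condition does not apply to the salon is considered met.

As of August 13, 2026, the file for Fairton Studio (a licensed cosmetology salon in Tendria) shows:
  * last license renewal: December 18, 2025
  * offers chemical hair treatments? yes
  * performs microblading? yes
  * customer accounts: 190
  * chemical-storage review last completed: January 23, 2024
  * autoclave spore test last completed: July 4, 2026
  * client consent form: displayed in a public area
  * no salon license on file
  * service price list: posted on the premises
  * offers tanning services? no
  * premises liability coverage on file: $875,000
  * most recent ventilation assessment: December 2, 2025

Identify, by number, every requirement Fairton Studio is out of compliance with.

1. service price list present → met
2. condition 'offers tanning services' does not hold → requirement n/a → met
3. autoclave spore test 40 days ago vs limit 45 → met
4. client consent form present → met
5. condition 'offers chemical hair treatments' holds; chemical-storage review 933 days ago vs limit 730 → not met
6. license renewal 238 days ago vs limit 270 → met
7. salon license absent → not met
8. condition 'performs microblading' holds; premises liability coverage $875,000 ≥ $800,000 → met
9. ventilation assessment 254 days ago vs limit 270 → met
Not met: 5, 7

5, 7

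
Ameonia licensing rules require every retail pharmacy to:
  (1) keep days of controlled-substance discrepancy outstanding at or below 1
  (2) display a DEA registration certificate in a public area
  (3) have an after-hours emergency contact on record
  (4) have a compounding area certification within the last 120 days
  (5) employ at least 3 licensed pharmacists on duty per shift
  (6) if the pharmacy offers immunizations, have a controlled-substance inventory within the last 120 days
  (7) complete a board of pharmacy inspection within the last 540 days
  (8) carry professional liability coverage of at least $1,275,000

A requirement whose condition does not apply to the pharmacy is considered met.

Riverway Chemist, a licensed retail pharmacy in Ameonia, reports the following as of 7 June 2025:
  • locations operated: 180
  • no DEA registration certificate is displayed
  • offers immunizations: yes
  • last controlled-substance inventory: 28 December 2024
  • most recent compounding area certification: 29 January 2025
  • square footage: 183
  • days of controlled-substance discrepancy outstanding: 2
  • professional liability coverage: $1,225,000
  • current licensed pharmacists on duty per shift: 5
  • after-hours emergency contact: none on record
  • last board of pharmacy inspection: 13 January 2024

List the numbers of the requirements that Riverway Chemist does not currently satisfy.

1, 2, 3, 4, 6, 8

1. days of controlled-substance discrepancy outstanding 2 > 1 → not met
2. DEA registration certificate absent → not met
3. after-hours emergency contact absent → not met
4. compounding area certification 129 days ago vs limit 120 → not met
5. licensed pharmacists on duty per shift 5 ≥ 3 → met
6. condition 'offers immunizations' holds; controlled-substance inventory 161 days ago vs limit 120 → not met
7. board of pharmacy inspection 511 days ago vs limit 540 → met
8. professional liability coverage $1,225,000 < $1,275,000 → not met
Not met: 1, 2, 3, 4, 6, 8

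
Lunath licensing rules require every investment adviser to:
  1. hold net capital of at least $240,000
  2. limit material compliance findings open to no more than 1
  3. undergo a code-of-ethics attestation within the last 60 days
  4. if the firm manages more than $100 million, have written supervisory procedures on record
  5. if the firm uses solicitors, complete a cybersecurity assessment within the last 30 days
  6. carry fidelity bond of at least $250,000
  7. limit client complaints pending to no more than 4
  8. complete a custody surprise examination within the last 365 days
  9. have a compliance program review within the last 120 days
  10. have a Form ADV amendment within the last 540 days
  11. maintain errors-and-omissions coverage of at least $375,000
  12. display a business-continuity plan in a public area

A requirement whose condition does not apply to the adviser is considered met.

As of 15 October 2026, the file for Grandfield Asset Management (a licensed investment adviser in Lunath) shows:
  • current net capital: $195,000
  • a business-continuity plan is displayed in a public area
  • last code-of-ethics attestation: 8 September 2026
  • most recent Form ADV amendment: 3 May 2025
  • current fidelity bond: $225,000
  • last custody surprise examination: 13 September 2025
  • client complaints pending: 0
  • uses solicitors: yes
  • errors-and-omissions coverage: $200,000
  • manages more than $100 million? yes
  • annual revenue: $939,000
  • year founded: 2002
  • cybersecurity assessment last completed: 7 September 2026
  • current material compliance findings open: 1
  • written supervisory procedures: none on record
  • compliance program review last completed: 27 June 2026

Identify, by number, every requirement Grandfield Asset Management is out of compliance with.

1. net capital $195,000 < $240,000 → not met
2. material compliance findings open 1 ≤ 1 → met
3. code-of-ethics attestation 37 days ago vs limit 60 → met
4. condition 'manages more than $100 million' holds; written supervisory procedures absent → not met
5. condition 'uses solicitors' holds; cybersecurity assessment 38 days ago vs limit 30 → not met
6. fidelity bond $225,000 < $250,000 → not met
7. client complaints pending 0 ≤ 4 → met
8. custody surprise examination 397 days ago vs limit 365 → not met
9. compliance program review 110 days ago vs limit 120 → met
10. Form ADV amendment 530 days ago vs limit 540 → met
11. errors-and-omissions coverage $200,000 < $375,000 → not met
12. business-continuity plan present → met
Not met: 1, 4, 5, 6, 8, 11

1, 4, 5, 6, 8, 11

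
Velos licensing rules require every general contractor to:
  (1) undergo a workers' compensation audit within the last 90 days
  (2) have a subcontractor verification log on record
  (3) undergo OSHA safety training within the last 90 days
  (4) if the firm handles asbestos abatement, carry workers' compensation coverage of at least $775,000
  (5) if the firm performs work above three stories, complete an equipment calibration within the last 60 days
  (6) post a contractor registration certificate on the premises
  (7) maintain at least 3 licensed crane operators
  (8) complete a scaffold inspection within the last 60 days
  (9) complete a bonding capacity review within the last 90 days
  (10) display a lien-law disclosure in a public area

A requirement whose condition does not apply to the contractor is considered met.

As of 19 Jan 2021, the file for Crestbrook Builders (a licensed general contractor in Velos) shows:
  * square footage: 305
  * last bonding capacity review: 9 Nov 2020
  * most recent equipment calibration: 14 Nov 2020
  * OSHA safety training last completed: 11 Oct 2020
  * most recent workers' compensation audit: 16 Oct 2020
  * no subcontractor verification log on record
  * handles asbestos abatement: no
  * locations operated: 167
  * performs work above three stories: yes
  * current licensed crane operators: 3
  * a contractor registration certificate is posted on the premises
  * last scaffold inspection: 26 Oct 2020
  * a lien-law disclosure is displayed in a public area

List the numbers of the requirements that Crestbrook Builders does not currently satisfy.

1. workers' compensation audit 95 days ago vs limit 90 → not met
2. subcontractor verification log absent → not met
3. OSHA safety training 100 days ago vs limit 90 → not met
4. condition 'handles asbestos abatement' does not hold → requirement n/a → met
5. condition 'performs work above three stories' holds; equipment calibration 66 days ago vs limit 60 → not met
6. contractor registration certificate present → met
7. licensed crane operators 3 ≥ 3 → met
8. scaffold inspection 85 days ago vs limit 60 → not met
9. bonding capacity review 71 days ago vs limit 90 → met
10. lien-law disclosure present → met
Not met: 1, 2, 3, 5, 8

1, 2, 3, 5, 8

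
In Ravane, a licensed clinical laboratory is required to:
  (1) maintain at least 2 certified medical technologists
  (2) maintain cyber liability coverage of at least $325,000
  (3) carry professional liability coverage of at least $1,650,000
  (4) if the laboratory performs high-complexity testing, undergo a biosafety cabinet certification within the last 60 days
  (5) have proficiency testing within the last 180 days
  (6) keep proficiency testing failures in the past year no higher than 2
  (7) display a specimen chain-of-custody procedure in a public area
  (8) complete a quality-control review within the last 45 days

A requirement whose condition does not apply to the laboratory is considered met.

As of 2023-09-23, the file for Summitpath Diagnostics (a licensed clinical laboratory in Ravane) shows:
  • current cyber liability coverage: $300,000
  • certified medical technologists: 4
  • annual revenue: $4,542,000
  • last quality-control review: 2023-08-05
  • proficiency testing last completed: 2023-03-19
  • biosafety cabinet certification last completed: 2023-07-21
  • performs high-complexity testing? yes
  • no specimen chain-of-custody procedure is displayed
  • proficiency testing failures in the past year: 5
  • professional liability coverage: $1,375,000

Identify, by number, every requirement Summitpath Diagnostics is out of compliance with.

1. certified medical technologists 4 ≥ 2 → met
2. cyber liability coverage $300,000 < $325,000 → not met
3. professional liability coverage $1,375,000 < $1,650,000 → not met
4. condition 'performs high-complexity testing' holds; biosafety cabinet certification 64 days ago vs limit 60 → not met
5. proficiency testing 188 days ago vs limit 180 → not met
6. proficiency testing failures in the past year 5 > 2 → not met
7. specimen chain-of-custody procedure absent → not met
8. quality-control review 49 days ago vs limit 45 → not met
Not met: 2, 3, 4, 5, 6, 7, 8

2, 3, 4, 5, 6, 7, 8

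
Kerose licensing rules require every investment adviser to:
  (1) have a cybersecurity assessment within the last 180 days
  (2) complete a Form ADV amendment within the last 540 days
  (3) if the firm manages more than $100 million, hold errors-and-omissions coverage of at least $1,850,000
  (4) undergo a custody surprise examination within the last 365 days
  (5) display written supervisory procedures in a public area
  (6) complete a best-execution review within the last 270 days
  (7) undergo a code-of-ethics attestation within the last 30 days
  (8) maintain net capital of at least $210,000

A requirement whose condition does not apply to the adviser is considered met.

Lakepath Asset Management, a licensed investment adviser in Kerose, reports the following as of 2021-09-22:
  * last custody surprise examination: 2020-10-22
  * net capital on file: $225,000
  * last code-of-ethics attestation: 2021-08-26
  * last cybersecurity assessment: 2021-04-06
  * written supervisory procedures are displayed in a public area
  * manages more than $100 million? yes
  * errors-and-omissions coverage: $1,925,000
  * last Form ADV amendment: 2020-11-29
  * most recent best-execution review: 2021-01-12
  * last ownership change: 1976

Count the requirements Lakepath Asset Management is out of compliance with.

0

1. cybersecurity assessment 169 days ago vs limit 180 → met
2. Form ADV amendment 297 days ago vs limit 540 → met
3. condition 'manages more than $100 million' holds; errors-and-omissions coverage $1,925,000 ≥ $1,850,000 → met
4. custody surprise examination 335 days ago vs limit 365 → met
5. written supervisory procedures present → met
6. best-execution review 253 days ago vs limit 270 → met
7. code-of-ethics attestation 27 days ago vs limit 30 → met
8. net capital $225,000 ≥ $210,000 → met
Not met: 0 of 8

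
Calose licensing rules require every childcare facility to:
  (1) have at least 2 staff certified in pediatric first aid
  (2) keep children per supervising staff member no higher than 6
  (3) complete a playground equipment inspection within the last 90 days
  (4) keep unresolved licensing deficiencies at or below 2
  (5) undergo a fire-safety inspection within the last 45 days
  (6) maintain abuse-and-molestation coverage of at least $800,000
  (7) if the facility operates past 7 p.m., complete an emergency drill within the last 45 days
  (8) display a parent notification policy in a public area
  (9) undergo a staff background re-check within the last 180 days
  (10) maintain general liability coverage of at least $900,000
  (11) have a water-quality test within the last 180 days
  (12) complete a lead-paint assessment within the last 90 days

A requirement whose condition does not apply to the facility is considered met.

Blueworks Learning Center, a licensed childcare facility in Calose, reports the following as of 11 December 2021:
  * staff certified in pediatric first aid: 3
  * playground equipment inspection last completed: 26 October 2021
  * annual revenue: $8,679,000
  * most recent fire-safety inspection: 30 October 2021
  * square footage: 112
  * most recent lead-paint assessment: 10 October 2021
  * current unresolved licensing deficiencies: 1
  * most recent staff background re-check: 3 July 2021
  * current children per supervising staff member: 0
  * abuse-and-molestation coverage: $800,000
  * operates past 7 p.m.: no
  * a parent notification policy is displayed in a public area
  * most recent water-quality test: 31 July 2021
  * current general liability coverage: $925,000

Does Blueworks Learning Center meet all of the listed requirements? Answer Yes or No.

1. staff certified in pediatric first aid 3 ≥ 2 → met
2. children per supervising staff member 0 ≤ 6 → met
3. playground equipment inspection 46 days ago vs limit 90 → met
4. unresolved licensing deficiencies 1 ≤ 2 → met
5. fire-safety inspection 42 days ago vs limit 45 → met
6. abuse-and-molestation coverage $800,000 ≥ $800,000 → met
7. condition 'operates past 7 p.m.' does not hold → requirement n/a → met
8. parent notification policy present → met
9. staff background re-check 161 days ago vs limit 180 → met
10. general liability coverage $925,000 ≥ $900,000 → met
11. water-quality test 133 days ago vs limit 180 → met
12. lead-paint assessment 62 days ago vs limit 90 → met
All met.

Yes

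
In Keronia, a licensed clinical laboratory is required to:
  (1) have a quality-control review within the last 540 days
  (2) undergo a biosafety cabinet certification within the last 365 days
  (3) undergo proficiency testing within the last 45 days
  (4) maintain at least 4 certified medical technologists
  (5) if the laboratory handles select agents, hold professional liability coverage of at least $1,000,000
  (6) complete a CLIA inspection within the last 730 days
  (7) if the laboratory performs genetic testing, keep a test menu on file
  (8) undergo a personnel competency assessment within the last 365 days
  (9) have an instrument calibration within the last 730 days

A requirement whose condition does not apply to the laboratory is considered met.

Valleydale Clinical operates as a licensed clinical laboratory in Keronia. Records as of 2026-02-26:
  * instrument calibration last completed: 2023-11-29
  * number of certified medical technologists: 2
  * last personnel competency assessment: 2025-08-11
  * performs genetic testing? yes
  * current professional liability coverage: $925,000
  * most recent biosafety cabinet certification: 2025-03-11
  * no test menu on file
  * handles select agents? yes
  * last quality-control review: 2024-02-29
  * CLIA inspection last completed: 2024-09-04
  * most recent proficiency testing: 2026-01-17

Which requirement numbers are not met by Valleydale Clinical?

1. quality-control review 728 days ago vs limit 540 → not met
2. biosafety cabinet certification 352 days ago vs limit 365 → met
3. proficiency testing 40 days ago vs limit 45 → met
4. certified medical technologists 2 < 4 → not met
5. condition 'handles select agents' holds; professional liability coverage $925,000 < $1,000,000 → not met
6. CLIA inspection 540 days ago vs limit 730 → met
7. condition 'performs genetic testing' holds; test menu absent → not met
8. personnel competency assessment 199 days ago vs limit 365 → met
9. instrument calibration 820 days ago vs limit 730 → not met
Not met: 1, 4, 5, 7, 9

1, 4, 5, 7, 9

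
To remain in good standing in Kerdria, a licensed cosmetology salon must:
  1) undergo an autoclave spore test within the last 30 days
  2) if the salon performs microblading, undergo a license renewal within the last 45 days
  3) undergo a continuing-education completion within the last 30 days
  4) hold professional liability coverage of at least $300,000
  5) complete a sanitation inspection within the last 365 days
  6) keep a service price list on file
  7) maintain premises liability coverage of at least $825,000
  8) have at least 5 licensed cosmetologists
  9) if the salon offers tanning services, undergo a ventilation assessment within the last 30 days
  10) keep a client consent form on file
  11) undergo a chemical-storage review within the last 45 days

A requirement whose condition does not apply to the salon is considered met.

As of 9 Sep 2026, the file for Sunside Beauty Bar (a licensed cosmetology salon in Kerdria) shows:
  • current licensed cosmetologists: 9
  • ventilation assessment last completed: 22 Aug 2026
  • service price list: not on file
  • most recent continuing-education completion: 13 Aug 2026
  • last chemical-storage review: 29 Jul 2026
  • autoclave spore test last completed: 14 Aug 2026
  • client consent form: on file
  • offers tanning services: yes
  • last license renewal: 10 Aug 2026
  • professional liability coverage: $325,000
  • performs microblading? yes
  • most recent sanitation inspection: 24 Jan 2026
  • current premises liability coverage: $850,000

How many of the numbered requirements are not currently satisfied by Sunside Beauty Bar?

1

1. autoclave spore test 26 days ago vs limit 30 → met
2. condition 'performs microblading' holds; license renewal 30 days ago vs limit 45 → met
3. continuing-education completion 27 days ago vs limit 30 → met
4. professional liability coverage $325,000 ≥ $300,000 → met
5. sanitation inspection 228 days ago vs limit 365 → met
6. service price list absent → not met
7. premises liability coverage $850,000 ≥ $825,000 → met
8. licensed cosmetologists 9 ≥ 5 → met
9. condition 'offers tanning services' holds; ventilation assessment 18 days ago vs limit 30 → met
10. client consent form present → met
11. chemical-storage review 42 days ago vs limit 45 → met
Not met: 1 of 11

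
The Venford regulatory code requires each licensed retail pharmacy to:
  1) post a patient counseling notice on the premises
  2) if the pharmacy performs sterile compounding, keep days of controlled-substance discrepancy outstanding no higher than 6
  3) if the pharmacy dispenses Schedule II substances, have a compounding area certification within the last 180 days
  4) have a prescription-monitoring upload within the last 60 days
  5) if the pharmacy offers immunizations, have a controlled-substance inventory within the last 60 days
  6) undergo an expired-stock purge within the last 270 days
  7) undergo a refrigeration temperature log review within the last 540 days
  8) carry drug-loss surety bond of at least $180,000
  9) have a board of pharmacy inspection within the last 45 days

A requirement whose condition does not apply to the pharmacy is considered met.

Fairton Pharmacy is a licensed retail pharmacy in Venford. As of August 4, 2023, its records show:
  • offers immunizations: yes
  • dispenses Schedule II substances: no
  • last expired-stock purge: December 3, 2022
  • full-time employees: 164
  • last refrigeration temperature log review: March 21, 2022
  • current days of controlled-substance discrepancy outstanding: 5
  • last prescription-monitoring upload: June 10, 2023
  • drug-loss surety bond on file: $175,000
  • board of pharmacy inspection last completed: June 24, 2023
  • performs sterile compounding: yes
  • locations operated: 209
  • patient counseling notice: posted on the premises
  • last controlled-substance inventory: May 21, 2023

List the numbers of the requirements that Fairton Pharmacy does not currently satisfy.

5, 8

1. patient counseling notice present → met
2. condition 'performs sterile compounding' holds; days of controlled-substance discrepancy outstanding 5 ≤ 6 → met
3. condition 'dispenses Schedule II substances' does not hold → requirement n/a → met
4. prescription-monitoring upload 55 days ago vs limit 60 → met
5. condition 'offers immunizations' holds; controlled-substance inventory 75 days ago vs limit 60 → not met
6. expired-stock purge 244 days ago vs limit 270 → met
7. refrigeration temperature log review 501 days ago vs limit 540 → met
8. drug-loss surety bond $175,000 < $180,000 → not met
9. board of pharmacy inspection 41 days ago vs limit 45 → met
Not met: 5, 8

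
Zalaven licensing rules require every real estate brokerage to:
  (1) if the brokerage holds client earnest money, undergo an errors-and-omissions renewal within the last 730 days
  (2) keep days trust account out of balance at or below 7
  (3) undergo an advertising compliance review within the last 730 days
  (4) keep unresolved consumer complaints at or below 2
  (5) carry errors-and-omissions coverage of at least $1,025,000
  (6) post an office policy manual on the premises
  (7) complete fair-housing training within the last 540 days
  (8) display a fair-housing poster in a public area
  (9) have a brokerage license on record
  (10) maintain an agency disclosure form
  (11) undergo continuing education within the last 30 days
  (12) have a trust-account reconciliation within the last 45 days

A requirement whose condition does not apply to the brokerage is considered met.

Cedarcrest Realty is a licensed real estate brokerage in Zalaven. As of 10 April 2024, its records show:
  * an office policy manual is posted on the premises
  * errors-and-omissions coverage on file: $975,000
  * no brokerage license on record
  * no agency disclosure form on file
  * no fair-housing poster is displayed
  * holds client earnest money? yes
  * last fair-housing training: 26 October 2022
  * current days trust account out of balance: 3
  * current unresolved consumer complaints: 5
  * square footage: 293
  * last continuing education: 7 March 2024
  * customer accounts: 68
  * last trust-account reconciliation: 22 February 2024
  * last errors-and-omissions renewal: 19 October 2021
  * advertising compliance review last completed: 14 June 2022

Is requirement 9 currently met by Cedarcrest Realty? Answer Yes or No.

9. brokerage license absent → not met

No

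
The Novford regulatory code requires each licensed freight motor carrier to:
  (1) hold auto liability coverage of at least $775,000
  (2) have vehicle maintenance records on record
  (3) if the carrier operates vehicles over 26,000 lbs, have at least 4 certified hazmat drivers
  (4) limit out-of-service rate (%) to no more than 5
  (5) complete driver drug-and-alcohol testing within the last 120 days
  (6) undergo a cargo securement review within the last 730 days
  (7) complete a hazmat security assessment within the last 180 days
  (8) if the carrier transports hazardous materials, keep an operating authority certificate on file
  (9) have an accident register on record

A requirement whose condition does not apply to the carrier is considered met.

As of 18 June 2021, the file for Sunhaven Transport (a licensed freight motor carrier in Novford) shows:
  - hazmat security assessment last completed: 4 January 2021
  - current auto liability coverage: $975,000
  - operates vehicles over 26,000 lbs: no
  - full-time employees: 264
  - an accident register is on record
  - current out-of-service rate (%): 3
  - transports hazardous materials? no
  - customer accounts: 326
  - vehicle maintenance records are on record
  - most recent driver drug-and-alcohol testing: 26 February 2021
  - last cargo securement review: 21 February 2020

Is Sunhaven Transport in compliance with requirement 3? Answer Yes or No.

3. condition 'operates vehicles over 26,000 lbs' does not hold → requirement n/a → met

Yes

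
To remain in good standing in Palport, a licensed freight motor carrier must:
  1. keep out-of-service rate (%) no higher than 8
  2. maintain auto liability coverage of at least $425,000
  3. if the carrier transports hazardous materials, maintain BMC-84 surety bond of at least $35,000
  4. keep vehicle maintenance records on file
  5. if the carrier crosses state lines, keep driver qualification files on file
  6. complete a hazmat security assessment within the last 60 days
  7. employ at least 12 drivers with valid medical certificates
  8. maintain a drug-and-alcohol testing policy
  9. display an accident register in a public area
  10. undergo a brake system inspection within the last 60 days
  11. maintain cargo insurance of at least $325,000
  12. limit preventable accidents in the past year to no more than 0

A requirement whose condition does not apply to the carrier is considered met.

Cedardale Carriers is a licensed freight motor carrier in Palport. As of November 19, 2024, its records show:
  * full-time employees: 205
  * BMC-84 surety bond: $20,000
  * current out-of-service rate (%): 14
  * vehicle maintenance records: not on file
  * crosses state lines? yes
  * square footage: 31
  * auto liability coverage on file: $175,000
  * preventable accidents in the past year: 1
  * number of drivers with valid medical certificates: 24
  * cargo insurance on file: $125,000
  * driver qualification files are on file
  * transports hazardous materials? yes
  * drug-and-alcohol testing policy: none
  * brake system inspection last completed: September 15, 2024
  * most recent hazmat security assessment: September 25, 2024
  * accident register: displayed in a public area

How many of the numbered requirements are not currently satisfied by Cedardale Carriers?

8

1. out-of-service rate (%) 14 > 8 → not met
2. auto liability coverage $175,000 < $425,000 → not met
3. condition 'transports hazardous materials' holds; BMC-84 surety bond $20,000 < $35,000 → not met
4. vehicle maintenance records absent → not met
5. condition 'crosses state lines' holds; driver qualification files present → met
6. hazmat security assessment 55 days ago vs limit 60 → met
7. drivers with valid medical certificates 24 ≥ 12 → met
8. drug-and-alcohol testing policy absent → not met
9. accident register present → met
10. brake system inspection 65 days ago vs limit 60 → not met
11. cargo insurance $125,000 < $325,000 → not met
12. preventable accidents in the past year 1 > 0 → not met
Not met: 8 of 12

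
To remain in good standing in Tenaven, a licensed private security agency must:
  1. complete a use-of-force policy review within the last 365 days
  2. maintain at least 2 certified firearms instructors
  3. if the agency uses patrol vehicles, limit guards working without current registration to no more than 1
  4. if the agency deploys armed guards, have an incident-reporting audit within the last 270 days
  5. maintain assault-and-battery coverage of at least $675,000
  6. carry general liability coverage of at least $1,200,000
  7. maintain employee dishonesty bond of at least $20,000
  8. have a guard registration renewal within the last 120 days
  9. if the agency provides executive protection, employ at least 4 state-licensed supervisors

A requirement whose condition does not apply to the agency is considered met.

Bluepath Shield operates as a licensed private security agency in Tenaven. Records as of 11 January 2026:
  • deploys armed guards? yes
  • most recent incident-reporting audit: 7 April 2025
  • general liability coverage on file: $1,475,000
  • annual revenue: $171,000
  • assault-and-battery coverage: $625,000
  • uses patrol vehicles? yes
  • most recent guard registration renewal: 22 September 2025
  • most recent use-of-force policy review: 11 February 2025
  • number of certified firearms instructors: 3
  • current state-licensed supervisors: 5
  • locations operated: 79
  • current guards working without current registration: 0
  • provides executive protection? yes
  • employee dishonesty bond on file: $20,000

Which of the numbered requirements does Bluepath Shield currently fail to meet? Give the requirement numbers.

1. use-of-force policy review 334 days ago vs limit 365 → met
2. certified firearms instructors 3 ≥ 2 → met
3. condition 'uses patrol vehicles' holds; guards working without current registration 0 ≤ 1 → met
4. condition 'deploys armed guards' holds; incident-reporting audit 279 days ago vs limit 270 → not met
5. assault-and-battery coverage $625,000 < $675,000 → not met
6. general liability coverage $1,475,000 ≥ $1,200,000 → met
7. employee dishonesty bond $20,000 ≥ $20,000 → met
8. guard registration renewal 111 days ago vs limit 120 → met
9. condition 'provides executive protection' holds; state-licensed supervisors 5 ≥ 4 → met
Not met: 4, 5

4, 5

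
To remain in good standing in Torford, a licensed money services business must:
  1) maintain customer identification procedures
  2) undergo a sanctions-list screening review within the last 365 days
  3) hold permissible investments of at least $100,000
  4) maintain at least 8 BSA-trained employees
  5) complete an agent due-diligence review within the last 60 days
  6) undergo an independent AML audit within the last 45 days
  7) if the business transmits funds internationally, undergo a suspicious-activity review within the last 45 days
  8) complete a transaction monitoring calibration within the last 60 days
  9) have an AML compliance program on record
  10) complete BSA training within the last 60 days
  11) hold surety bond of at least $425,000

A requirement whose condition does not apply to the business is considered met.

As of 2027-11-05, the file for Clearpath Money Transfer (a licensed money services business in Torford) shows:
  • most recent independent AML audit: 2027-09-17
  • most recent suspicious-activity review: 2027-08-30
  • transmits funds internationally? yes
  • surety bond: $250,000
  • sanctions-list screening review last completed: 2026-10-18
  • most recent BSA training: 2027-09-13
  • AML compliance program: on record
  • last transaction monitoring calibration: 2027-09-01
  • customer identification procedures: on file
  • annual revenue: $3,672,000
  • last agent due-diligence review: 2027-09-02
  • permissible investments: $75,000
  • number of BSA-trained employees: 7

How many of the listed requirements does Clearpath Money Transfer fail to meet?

8

1. customer identification procedures present → met
2. sanctions-list screening review 383 days ago vs limit 365 → not met
3. permissible investments $75,000 < $100,000 → not met
4. BSA-trained employees 7 < 8 → not met
5. agent due-diligence review 64 days ago vs limit 60 → not met
6. independent AML audit 49 days ago vs limit 45 → not met
7. condition 'transmits funds internationally' holds; suspicious-activity review 67 days ago vs limit 45 → not met
8. transaction monitoring calibration 65 days ago vs limit 60 → not met
9. AML compliance program present → met
10. BSA training 53 days ago vs limit 60 → met
11. surety bond $250,000 < $425,000 → not met
Not met: 8 of 11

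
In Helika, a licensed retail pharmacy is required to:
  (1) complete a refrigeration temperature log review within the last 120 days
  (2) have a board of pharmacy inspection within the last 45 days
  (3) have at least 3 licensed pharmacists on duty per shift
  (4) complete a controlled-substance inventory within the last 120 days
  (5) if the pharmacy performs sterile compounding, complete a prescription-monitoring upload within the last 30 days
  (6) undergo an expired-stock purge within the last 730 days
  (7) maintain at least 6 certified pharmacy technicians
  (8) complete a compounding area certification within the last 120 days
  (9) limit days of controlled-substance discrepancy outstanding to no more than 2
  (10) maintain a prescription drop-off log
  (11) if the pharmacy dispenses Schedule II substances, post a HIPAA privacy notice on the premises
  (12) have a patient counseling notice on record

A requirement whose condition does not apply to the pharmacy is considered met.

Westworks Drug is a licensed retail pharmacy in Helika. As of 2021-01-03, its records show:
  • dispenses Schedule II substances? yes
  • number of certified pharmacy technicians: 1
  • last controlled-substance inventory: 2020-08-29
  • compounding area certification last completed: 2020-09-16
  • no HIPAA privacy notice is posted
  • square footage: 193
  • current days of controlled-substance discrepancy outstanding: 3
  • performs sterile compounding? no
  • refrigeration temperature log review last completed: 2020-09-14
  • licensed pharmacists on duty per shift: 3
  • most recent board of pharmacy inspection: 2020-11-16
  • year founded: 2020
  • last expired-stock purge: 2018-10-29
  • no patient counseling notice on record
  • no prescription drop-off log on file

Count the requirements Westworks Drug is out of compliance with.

1. refrigeration temperature log review 111 days ago vs limit 120 → met
2. board of pharmacy inspection 48 days ago vs limit 45 → not met
3. licensed pharmacists on duty per shift 3 ≥ 3 → met
4. controlled-substance inventory 127 days ago vs limit 120 → not met
5. condition 'performs sterile compounding' does not hold → requirement n/a → met
6. expired-stock purge 797 days ago vs limit 730 → not met
7. certified pharmacy technicians 1 < 6 → not met
8. compounding area certification 109 days ago vs limit 120 → met
9. days of controlled-substance discrepancy outstanding 3 > 2 → not met
10. prescription drop-off log absent → not met
11. condition 'dispenses Schedule II substances' holds; HIPAA privacy notice absent → not met
12. patient counseling notice absent → not met
Not met: 8 of 12

8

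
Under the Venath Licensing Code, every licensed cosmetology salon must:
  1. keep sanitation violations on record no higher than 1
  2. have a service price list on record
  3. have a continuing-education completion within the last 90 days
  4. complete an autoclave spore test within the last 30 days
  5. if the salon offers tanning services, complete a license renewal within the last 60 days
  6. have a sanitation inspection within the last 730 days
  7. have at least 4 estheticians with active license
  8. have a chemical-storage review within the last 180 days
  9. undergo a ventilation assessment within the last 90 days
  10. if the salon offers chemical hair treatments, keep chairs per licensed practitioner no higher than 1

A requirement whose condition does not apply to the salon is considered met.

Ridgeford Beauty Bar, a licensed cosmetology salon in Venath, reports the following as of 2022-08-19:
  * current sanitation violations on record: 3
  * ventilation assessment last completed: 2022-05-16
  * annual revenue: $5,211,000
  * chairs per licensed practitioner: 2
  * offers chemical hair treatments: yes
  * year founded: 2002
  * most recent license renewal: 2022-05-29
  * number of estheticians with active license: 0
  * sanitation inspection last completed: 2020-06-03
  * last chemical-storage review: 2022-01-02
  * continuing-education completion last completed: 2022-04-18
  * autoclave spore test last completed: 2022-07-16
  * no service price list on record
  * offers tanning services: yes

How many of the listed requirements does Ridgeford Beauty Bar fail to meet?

10

1. sanitation violations on record 3 > 1 → not met
2. service price list absent → not met
3. continuing-education completion 123 days ago vs limit 90 → not met
4. autoclave spore test 34 days ago vs limit 30 → not met
5. condition 'offers tanning services' holds; license renewal 82 days ago vs limit 60 → not met
6. sanitation inspection 807 days ago vs limit 730 → not met
7. estheticians with active license 0 < 4 → not met
8. chemical-storage review 229 days ago vs limit 180 → not met
9. ventilation assessment 95 days ago vs limit 90 → not met
10. condition 'offers chemical hair treatments' holds; chairs per licensed practitioner 2 > 1 → not met
Not met: 10 of 10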